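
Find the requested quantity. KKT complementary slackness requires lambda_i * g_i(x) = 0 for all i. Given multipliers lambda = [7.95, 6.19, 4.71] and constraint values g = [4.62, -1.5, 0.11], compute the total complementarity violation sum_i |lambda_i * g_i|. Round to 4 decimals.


KKT complementary slackness check:
lambda_1 * g_1 = 7.95 * 4.62 = 36.729
lambda_2 * g_2 = 6.19 * -1.5 = -9.285
lambda_3 * g_3 = 4.71 * 0.11 = 0.5181
Total violation = 36.729 + 9.285 + 0.5181 = 46.5321


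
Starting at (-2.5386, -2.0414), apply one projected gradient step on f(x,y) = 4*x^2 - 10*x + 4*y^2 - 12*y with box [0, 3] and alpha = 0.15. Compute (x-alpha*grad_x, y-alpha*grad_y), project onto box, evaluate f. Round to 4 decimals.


Step 1: Compute gradient at (-2.5386, -2.0414).
grad_x = 2*4*-2.5386 - 10 = -30.3088
grad_y = 2*4*-2.0414 - 12 = -28.3312
Step 2: Gradient step.
x_raw = -2.5386 - 0.15*-30.3088 = 2.0077
y_raw = -2.0414 - 0.15*-28.3312 = 2.2083
Step 3: Project onto [0, 3].
x_proj = clip(2.0077) = 2.0077
y_proj = clip(2.2083) = 2.2083
Step 4: Evaluate f.
f(2.0077, 2.2083) = -10.9468


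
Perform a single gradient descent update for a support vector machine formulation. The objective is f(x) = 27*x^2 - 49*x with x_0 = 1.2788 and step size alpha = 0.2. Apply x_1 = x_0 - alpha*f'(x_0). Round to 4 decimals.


We compute the gradient at x_0 and apply the update.
f'(x) = 54*x - 49
f'(1.2788) = 54*1.2788 - 49 = 20.0552
x_1 = 1.2788 - 0.2*20.0552 = -2.7322


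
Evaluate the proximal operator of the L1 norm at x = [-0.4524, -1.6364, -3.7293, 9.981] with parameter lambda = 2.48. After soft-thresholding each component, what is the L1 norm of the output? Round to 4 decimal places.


Soft-thresholding with lambda = 2.48:
prox(-0.4524) = sign(-0.4524)*max(|-0.4524| - 2.48, 0) = 0.0
prox(-1.6364) = sign(-1.6364)*max(|-1.6364| - 2.48, 0) = 0.0
prox(-3.7293) = sign(-3.7293)*max(|-3.7293| - 2.48, 0) = -1.2493
prox(9.981) = sign(9.981)*max(|9.981| - 2.48, 0) = 7.501
prox(x) = [0.0, 0.0, -1.2493, 7.501]
||prox(x)||_1 = 0.0 + 0.0 + 1.2493 + 7.501 = 8.7503


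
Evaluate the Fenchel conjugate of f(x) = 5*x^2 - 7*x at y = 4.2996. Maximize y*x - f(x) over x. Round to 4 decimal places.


f*(y) = sup_x {y*x - a*x^2 - b*x} = sup_x {(y-b)*x - a*x^2}
FOC: (y - b) - 2a*x = 0 => x* = (y - b)/(2a)
x* = (4.2996 + 7)/(2*5) = 1.13
f*(4.2996) = (y-b)^2/(4a) = (4.2996 + 7)^2/(4*5)
= 127.681/20 = 6.384


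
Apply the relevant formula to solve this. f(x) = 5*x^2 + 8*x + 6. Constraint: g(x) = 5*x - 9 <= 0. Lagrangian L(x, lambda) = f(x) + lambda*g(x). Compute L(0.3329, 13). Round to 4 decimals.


Step 1: Evaluate f(x).
f(0.3329) = 5*0.3329^2 + 8*0.3329 + 6 = 9.2173
Step 2: Evaluate g(x).
g(0.3329) = 5*0.3329 - 9 = -7.3355
Step 3: Compute Lagrangian.
L = 9.2173 + 13*-7.3355 = -86.1442


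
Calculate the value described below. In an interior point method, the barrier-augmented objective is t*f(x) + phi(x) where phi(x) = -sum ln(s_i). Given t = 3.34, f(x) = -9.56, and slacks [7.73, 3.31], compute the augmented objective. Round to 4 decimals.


Step 1: Compute log-barrier.
ln values: [2.0451, 1.1969]
phi = -(2.0451 + 1.1969) = -3.2421
Step 2: Compute augmented objective.
t*f(x) = 3.34*-9.56 = -31.9304
Total = -31.9304 - 3.2421 = -35.1725


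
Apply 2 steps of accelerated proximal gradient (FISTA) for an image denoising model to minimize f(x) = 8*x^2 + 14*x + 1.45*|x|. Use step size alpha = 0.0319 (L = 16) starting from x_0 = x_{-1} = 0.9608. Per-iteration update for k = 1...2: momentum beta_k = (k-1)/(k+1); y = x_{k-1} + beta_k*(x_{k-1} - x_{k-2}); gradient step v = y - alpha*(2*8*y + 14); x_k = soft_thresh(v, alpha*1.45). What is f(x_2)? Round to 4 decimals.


FISTA on f(x) = 8*x^2 + 14*x + 1.45*|x|
L = 16, alpha = 0.0319
Iteration 1: beta = 0.0, y = 0.9608 + 0.0*(0.9608 - 0.9608) = 0.9608
  grad(y) = 29.3728, v = y - alpha*grad = 0.0238
  prox(v) = soft_thresh(0.0238, 0.0463) = 0.0
Iteration 2: beta = 0.3333, y = 0.0 + 0.3333*(0.0 - 0.9608) = -0.3203
  grad(y) = 8.8757, v = y - alpha*grad = -0.6034
  prox(v) = soft_thresh(-0.6034, 0.0463) = -0.5571
f(x_2) = 8*(-0.5571)^2 + 14*(-0.5571) + 1.45*|-0.5571| = -4.5089


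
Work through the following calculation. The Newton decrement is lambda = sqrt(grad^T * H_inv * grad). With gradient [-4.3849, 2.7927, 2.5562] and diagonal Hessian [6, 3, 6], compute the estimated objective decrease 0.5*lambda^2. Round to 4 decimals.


Step 1: H is diagonal, so H^(-1) * g = [-0.7308, 0.9309, 0.426].
Step 2: g^T H^(-1) g = sum_i g_i^2 / H_ii
  = (-4.3849)^2/6 + (2.7927)^2/3 + (2.5562)^2/6
  = 3.2046 + 2.5997 + 1.089 = 6.8933
Step 3: Objective decrease = 0.5 * g^T H^(-1) g = 3.4467


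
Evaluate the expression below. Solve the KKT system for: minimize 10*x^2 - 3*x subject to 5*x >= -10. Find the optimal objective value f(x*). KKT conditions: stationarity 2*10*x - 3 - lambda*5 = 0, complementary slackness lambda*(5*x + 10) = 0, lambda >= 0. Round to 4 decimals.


Step 1: Try lambda = 0 (constraint inactive).
Stationarity: 2*10*x - 3 = 0
x* = 3/(2*10) = 0.15
Check constraint: 5*0.15 = 0.75 >= -10 -- satisfied.
Step 2: Compute optimal value.
f(x*) = 10*0.15^2 - 3*0.15 = -0.225


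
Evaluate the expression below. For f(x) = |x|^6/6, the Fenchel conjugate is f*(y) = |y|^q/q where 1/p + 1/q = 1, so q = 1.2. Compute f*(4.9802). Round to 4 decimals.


The conjugate exponent q satisfies 1/p + 1/q = 1.
p = 6, so q = 6/(6 - 1) = 1.2
|y|^q = 4.9802^1.2 = 6.8659
f*(4.9802) = 6.8659 / 1.2 = 5.7216


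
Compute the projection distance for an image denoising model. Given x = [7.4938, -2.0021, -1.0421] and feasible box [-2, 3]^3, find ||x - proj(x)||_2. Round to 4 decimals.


Project each component onto [-2, 3].
clip(7.4938) = 3.0, clip(-2.0021) = -2.0, clip(-1.0421) = -1.0421
Projection = [3.0, -2.0, -1.0421]
Squared diffs: [20.1942, 0.0, 0.0]
Distance = sqrt(20.1942) = 4.4938


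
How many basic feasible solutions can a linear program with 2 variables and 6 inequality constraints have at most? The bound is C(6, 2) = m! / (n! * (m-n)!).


Each vertex corresponds to some choice of n active constraints out of m, so the number of vertices is at most C(m, n) = m! / (n!(m-n)!).
m = 6, n = 2
Numerator: 6 * 5
Denominator: 2! = 2
C(6, 2) = 15


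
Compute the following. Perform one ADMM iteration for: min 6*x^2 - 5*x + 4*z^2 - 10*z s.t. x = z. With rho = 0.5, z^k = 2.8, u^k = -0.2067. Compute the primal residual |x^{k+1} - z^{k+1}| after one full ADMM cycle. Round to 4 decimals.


ADMM iteration with rho = 0.5, z^k = 2.8, u^k = -0.2067
Step 1: x-update.
Minimize 6*x^2 - 5*x + (0.5/2)*(x - 2.8 - 0.2067)^2
FOC: (2*6 + 0.5)*x = 5 + 0.5*(2.8 + 0.2067)
x^{k+1} = 0.5203
Step 2: z-update.
Minimize 4*z^2 - 10*z + (0.5/2)*(0.5203 - z - 0.2067)^2
FOC: (2*4 + 0.5)*z = 10 + 0.5*(0.5203 - 0.2067)
z^{k+1} = 1.1949
Step 3: u-update.
u^{k+1} = -0.2067 + 0.5203 - 1.1949 = -0.8813
Step 4: Primal residual = |0.5203 - 1.1949| = 0.6746


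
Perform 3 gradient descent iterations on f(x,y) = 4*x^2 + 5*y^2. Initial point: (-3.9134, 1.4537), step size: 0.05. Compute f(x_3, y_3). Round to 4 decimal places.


Gradient descent on f(x,y) = 4*x^2 + 5*y^2.
Starting point: (-3.9134, 1.4537), alpha = 0.05
Step 1: grad_x = 2*4*-3.9134 = -31.3072, grad_y = 2*5*1.4537 = 14.537
  x_1 = -3.9134 - 0.05*-31.3072 = -2.348
  y_1 = 1.4537 - 0.05*14.537 = 0.7269
Step 2: grad_x = 2*4*-2.348 = -18.7843, grad_y = 2*5*0.7269 = 7.2685
  x_2 = -2.348 - 0.05*-18.7843 = -1.4088
  y_2 = 0.7269 - 0.05*7.2685 = 0.3634
Step 3: grad_x = 2*4*-1.4088 = -11.2706, grad_y = 2*5*0.3634 = 3.6343
  x_3 = -1.4088 - 0.05*-11.2706 = -0.8453
  y_3 = 0.3634 - 0.05*3.6343 = 0.1817
f(-0.8453, 0.1817) = 4*(-0.8453)^2 + 5*0.1817^2 = 3.0232


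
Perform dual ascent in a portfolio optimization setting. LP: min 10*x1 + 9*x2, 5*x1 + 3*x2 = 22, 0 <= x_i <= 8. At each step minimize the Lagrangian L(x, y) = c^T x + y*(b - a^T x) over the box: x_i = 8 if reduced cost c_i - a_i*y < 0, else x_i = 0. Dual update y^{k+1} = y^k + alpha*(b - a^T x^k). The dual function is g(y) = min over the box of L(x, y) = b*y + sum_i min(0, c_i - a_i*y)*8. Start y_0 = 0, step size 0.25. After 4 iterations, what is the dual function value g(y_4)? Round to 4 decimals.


Dual ascent for LP: min 10*x1 + 9*x2, 5*x1 + 3*x2 = 22, 0 <= x_i <= 8
Step 1: y^k = 0.0, reduced costs: (10.0, 9.0)
  x^k = (0.0, 0.0), subgradient = b - a^T x = 22.0
  y^{k+1} = 0.0 + 0.25*22.0 = 5.5
Step 2: y^k = 5.5, reduced costs: (-17.5, -7.5)
  x^k = (8.0, 8.0), subgradient = b - a^T x = -42.0
  y^{k+1} = 5.5 + 0.25*-42.0 = -5.0
Step 3: y^k = -5.0, reduced costs: (35.0, 24.0)
  x^k = (0.0, 0.0), subgradient = b - a^T x = 22.0
  y^{k+1} = -5.0 + 0.25*22.0 = 0.5
Step 4: y^k = 0.5, reduced costs: (7.5, 7.5)
  x^k = (0.0, 0.0), subgradient = b - a^T x = 22.0
  y^{k+1} = 0.5 + 0.25*22.0 = 6.0
Dual objective at y_4 = 6.0: reduced costs (-20.0, -9.0), box minimizer x = (8.0, 8.0)
g(y_4) = b*y + (c1 - a1*y)*x1 + (c2 - a2*y)*x2 = 22*6.0 + (-20.0)*8.0 + (-9.0)*8.0 = 132.0 - 160.0 - 72.0 = -100.0


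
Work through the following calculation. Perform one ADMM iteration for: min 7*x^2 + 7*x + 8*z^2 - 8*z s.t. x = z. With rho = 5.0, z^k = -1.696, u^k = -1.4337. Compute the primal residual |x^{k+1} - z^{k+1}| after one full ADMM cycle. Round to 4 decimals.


ADMM iteration with rho = 5.0, z^k = -1.696, u^k = -1.4337
Step 1: x-update.
Minimize 7*x^2 + 7*x + (5.0/2)*(x + 1.696 - 1.4337)^2
FOC: (2*7 + 5.0)*x = -7 + 5.0*(-1.696 + 1.4337)
x^{k+1} = -0.4374
Step 2: z-update.
Minimize 8*z^2 - 8*z + (5.0/2)*(-0.4374 - z - 1.4337)^2
FOC: (2*8 + 5.0)*z = 8 + 5.0*(-0.4374 - 1.4337)
z^{k+1} = -0.0646
Step 3: u-update.
u^{k+1} = -1.4337 - 0.4374 + 0.0646 = -1.8066
Step 4: Primal residual = |-0.4374 + 0.0646| = 0.3729


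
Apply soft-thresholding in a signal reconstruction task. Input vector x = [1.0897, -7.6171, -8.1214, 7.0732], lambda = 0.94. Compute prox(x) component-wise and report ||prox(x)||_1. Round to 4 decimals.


Soft-thresholding with lambda = 0.94:
prox(1.0897) = sign(1.0897)*max(|1.0897| - 0.94, 0) = 0.1497
prox(-7.6171) = sign(-7.6171)*max(|-7.6171| - 0.94, 0) = -6.6771
prox(-8.1214) = sign(-8.1214)*max(|-8.1214| - 0.94, 0) = -7.1814
prox(7.0732) = sign(7.0732)*max(|7.0732| - 0.94, 0) = 6.1332
prox(x) = [0.1497, -6.6771, -7.1814, 6.1332]
||prox(x)||_1 = 0.1497 + 6.6771 + 7.1814 + 6.1332 = 20.1414


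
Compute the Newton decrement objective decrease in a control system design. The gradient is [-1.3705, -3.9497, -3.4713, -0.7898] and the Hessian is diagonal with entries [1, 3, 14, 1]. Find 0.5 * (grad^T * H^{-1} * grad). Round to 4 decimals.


Step 1: H is diagonal, so H^(-1) * g = [-1.3705, -1.3166, -0.248, -0.7898].
Step 2: g^T H^(-1) g = sum_i g_i^2 / H_ii
  = (-1.3705)^2/1 + (-3.9497)^2/3 + (-3.4713)^2/14 + (-0.7898)^2/1
  = 1.8783 + 5.2 + 0.8607 + 0.6238 = 8.5628
Step 3: Objective decrease = 0.5 * g^T H^(-1) g = 4.2814


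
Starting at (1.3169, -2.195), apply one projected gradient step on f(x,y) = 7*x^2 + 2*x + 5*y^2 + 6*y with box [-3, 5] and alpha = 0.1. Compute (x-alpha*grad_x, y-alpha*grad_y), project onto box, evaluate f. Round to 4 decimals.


Step 1: Compute gradient at (1.3169, -2.195).
grad_x = 2*7*1.3169 + 2 = 20.4366
grad_y = 2*5*-2.195 + 6 = -15.95
Step 2: Gradient step.
x_raw = 1.3169 - 0.1*20.4366 = -0.7268
y_raw = -2.195 - 0.1*-15.95 = -0.6
Step 3: Project onto [-3, 5].
x_proj = clip(-0.7268) = -0.7268
y_proj = clip(-0.6) = -0.6
Step 4: Evaluate f.
f(-0.7268, -0.6) = 0.4437


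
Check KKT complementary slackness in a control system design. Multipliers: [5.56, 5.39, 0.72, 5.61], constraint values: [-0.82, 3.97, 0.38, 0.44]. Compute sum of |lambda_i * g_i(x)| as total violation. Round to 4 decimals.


KKT complementary slackness check:
lambda_1 * g_1 = 5.56 * -0.82 = -4.5592
lambda_2 * g_2 = 5.39 * 3.97 = 21.3983
lambda_3 * g_3 = 0.72 * 0.38 = 0.2736
lambda_4 * g_4 = 5.61 * 0.44 = 2.4684
Total violation = 4.5592 + 21.3983 + 0.2736 + 2.4684 = 28.6995


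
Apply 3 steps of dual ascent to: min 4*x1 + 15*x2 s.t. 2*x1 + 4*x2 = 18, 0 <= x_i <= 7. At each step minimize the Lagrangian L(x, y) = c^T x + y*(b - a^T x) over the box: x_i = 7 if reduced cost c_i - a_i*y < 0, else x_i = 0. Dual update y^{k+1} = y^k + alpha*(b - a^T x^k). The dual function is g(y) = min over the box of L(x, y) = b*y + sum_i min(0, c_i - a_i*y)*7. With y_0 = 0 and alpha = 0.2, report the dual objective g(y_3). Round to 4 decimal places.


Dual ascent for LP: min 4*x1 + 15*x2, 2*x1 + 4*x2 = 18, 0 <= x_i <= 7
Step 1: y^k = 0.0, reduced costs: (4.0, 15.0)
  x^k = (0.0, 0.0), subgradient = b - a^T x = 18.0
  y^{k+1} = 0.0 + 0.2*18.0 = 3.6
Step 2: y^k = 3.6, reduced costs: (-3.2, 0.6)
  x^k = (7.0, 0.0), subgradient = b - a^T x = 4.0
  y^{k+1} = 3.6 + 0.2*4.0 = 4.4
Step 3: y^k = 4.4, reduced costs: (-4.8, -2.6)
  x^k = (7.0, 7.0), subgradient = b - a^T x = -24.0
  y^{k+1} = 4.4 + 0.2*-24.0 = -0.4
Dual objective at y_3 = -0.4: reduced costs (4.8, 16.6), box minimizer x = (0.0, 0.0)
g(y_3) = b*y + (c1 - a1*y)*x1 + (c2 - a2*y)*x2 = 18*(-0.4) + 4.8*0.0 + 16.6*0.0 = -7.2 + 0.0 + 0.0 = -7.2


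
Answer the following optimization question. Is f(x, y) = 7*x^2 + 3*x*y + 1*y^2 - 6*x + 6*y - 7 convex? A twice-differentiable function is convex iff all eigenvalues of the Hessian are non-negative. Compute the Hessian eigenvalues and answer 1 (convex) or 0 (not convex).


The Hessian of f(x,y) = 7*x^2 + 3*x*y + 1*y^2 - 6*x + 6*y - 7 is:
H = [[14, 3], [3, 2]]
Trace = 14 + 2 = 16
Determinant = 14*2 - (3)^2 = 19
Discriminant = (16)^2 - 4*19 = 180.0
Eigenvalues: lambda_1 = 1.2918, lambda_2 = 14.7082
The function is convex.

1


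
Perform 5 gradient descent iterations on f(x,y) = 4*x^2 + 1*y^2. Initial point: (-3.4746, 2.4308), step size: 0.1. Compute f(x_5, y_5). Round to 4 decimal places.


Gradient descent on f(x,y) = 4*x^2 + 1*y^2.
Starting point: (-3.4746, 2.4308), alpha = 0.1
Step 1: grad_x = 2*4*-3.4746 = -27.7968, grad_y = 2*1*2.4308 = 4.8616
  x_1 = -3.4746 - 0.1*-27.7968 = -0.6949
  y_1 = 2.4308 - 0.1*4.8616 = 1.9446
Step 2: grad_x = 2*4*-0.6949 = -5.5594, grad_y = 2*1*1.9446 = 3.8893
  x_2 = -0.6949 - 0.1*-5.5594 = -0.139
  y_2 = 1.9446 - 0.1*3.8893 = 1.5557
Step 3: grad_x = 2*4*-0.139 = -1.1119, grad_y = 2*1*1.5557 = 3.1114
  x_3 = -0.139 - 0.1*-1.1119 = -0.0278
  y_3 = 1.5557 - 0.1*3.1114 = 1.2446
Step 4: grad_x = 2*4*-0.0278 = -0.2224, grad_y = 2*1*1.2446 = 2.4891
  x_4 = -0.0278 - 0.1*-0.2224 = -0.0056
  y_4 = 1.2446 - 0.1*2.4891 = 0.9957
Step 5: grad_x = 2*4*-0.0056 = -0.0445, grad_y = 2*1*0.9957 = 1.9913
  x_5 = -0.0056 - 0.1*-0.0445 = -0.0011
  y_5 = 0.9957 - 0.1*1.9913 = 0.7965
f(-0.0011, 0.7965) = 4*(-0.0011)^2 + 1*0.7965^2 = 0.6345


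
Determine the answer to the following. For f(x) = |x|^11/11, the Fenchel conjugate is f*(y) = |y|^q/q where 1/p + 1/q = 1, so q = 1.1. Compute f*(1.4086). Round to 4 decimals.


The conjugate exponent q satisfies 1/p + 1/q = 1.
p = 11, so q = 11/(11 - 1) = 1.1
|y|^q = 1.4086^1.1 = 1.4577
f*(1.4086) = 1.4577 / 1.1 = 1.3252


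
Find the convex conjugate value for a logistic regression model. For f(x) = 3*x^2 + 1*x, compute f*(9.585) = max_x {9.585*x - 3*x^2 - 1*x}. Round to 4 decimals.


f*(y) = sup_x {y*x - a*x^2 - b*x} = sup_x {(y-b)*x - a*x^2}
FOC: (y - b) - 2a*x = 0 => x* = (y - b)/(2a)
x* = (9.585 - 1)/(2*3) = 1.4308
f*(9.585) = (y-b)^2/(4a) = (9.585 - 1)^2/(4*3)
= 73.7022/12 = 6.1419


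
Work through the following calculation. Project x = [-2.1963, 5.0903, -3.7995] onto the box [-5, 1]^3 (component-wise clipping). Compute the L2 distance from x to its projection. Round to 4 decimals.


Project each component onto [-5, 1].
clip(-2.1963) = -2.1963, clip(5.0903) = 1.0, clip(-3.7995) = -3.7995
Projection = [-2.1963, 1.0, -3.7995]
Squared diffs: [0.0, 16.7306, 0.0]
Distance = sqrt(16.7306) = 4.0903


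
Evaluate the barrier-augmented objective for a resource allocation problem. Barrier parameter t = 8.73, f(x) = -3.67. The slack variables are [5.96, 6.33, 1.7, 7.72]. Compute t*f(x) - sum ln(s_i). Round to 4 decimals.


Step 1: Compute log-barrier.
ln values: [1.7851, 1.8453, 0.5306, 2.0438]
phi = -(1.7851 + 1.8453 + 0.5306 + 2.0438) = -6.2048
Step 2: Compute augmented objective.
t*f(x) = 8.73*-3.67 = -32.0391
Total = -32.0391 - 6.2048 = -38.2439


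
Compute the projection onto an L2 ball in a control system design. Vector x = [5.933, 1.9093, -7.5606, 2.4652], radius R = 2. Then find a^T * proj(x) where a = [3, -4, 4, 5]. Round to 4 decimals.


Step 1: Compute ||x|| (intermediates to 6 decimals).
||x|| = sqrt(5.933^2 + 1.9093^2 + (-7.5606)^2 + 2.4652^2) = 10.103752
Step 2: Project.
Since ||x|| > R, scale = R/||x|| = 2/10.103752 = 0.197946, proj(x) = scale * x
proj(x) = [1.174414, 0.377938, -1.496591, 0.487976]
Step 3: Dot product.
a^T * proj(x) = 3*1.174414 - 4*0.377938 + 4*(-1.496591) + 5*0.487976 = -1.535


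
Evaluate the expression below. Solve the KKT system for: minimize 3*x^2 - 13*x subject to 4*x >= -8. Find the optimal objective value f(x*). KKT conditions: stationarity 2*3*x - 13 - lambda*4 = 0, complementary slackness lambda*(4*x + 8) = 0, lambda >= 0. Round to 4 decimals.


Step 1: Try lambda = 0 (constraint inactive).
Stationarity: 2*3*x - 13 = 0
x* = 13/(2*3) = 13/6 = 2.1667 (rounded; the exact value 13/6 is used below)
Check constraint: 4*2.1667 = 8.6668 >= -8 -- satisfied.
Step 2: Compute optimal value.
f(x*) = 3*(13/6)^2 - 13*(13/6) = -14.0833


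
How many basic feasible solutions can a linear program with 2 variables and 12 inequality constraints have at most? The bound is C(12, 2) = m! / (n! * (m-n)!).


Each vertex corresponds to some choice of n active constraints out of m, so the number of vertices is at most C(m, n) = m! / (n!(m-n)!).
m = 12, n = 2
Numerator: 12 * 11
Denominator: 2! = 2
C(12, 2) = 66


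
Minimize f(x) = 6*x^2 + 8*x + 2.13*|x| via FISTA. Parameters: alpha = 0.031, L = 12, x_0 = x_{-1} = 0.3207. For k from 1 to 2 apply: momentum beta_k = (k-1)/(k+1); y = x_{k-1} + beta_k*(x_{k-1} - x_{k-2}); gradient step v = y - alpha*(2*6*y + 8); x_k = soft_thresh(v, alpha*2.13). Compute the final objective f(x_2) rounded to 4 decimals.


FISTA on f(x) = 6*x^2 + 8*x + 2.13*|x|
L = 12, alpha = 0.031
Iteration 1: beta = 0.0, y = 0.3207 + 0.0*(0.3207 - 0.3207) = 0.3207
  grad(y) = 11.8484, v = y - alpha*grad = -0.0466
  prox(v) = soft_thresh(-0.0466, 0.066) = 0.0
Iteration 2: beta = 0.3333, y = 0.0 + 0.3333*(0.0 - 0.3207) = -0.1069
  grad(y) = 6.7172, v = y - alpha*grad = -0.3151
  prox(v) = soft_thresh(-0.3151, 0.066) = -0.2491
f(x_2) = 6*(-0.2491)^2 + 8*(-0.2491) + 2.13*|-0.2491| = -1.0899


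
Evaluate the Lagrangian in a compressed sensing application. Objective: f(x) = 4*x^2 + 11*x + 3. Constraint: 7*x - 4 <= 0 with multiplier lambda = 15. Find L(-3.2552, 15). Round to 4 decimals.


Step 1: Evaluate f(x).
f(-3.2552) = 4*(-3.2552)^2 + 11*(-3.2552) + 3 = 9.5781
Step 2: Evaluate g(x).
g(-3.2552) = 7*-3.2552 - 4 = -26.7864
Step 3: Compute Lagrangian.
L = 9.5781 + 15*-26.7864 = -392.2179


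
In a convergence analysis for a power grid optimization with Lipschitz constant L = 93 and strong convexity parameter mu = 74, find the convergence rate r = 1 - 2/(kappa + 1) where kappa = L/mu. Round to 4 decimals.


Step 1: Compute the condition number.
kappa = L/mu = 93/74 = 1.2568
Step 2: Compute the convergence rate.
r = 1 - 2/(kappa + 1) = 1 - 2*mu/(L + mu) = (L - mu)/(L + mu) = 19/167 = 0.1138


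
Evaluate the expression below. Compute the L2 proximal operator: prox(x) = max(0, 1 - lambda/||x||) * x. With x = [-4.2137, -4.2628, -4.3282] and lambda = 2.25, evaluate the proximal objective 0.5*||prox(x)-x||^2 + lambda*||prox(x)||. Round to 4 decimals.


Step 1: Compute ||x||.
||x|| = 7.3932
Step 2: Compute scaling factor.
scale = max(0, 1 - 2.25/7.3932) = 0.6957
Step 3: prox(x) = [-2.9313, -2.9655, -3.011]
||prox(x)|| = 5.1432
Step 4: Proximal objective.
0.5*||prox-x||^2 = 2.5313
lambda*||prox|| = 11.5722
Total = 14.1035


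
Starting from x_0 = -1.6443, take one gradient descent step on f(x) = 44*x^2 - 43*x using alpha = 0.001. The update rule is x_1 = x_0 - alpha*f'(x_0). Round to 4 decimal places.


We compute the gradient at x_0 and apply the update.
f'(x) = 88*x - 43
f'(-1.6443) = 88*-1.6443 - 43 = -187.6984
x_1 = -1.6443 - 0.001*-187.6984 = -1.4566


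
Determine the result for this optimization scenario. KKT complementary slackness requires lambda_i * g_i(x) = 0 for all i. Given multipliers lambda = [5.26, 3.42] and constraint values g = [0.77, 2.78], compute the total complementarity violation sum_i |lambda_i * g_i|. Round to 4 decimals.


KKT complementary slackness check:
lambda_1 * g_1 = 5.26 * 0.77 = 4.0502
lambda_2 * g_2 = 3.42 * 2.78 = 9.5076
Total violation = 4.0502 + 9.5076 = 13.5578


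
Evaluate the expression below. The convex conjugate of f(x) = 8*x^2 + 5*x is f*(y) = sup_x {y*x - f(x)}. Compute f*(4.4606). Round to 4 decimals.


f*(y) = sup_x {y*x - a*x^2 - b*x} = sup_x {(y-b)*x - a*x^2}
FOC: (y - b) - 2a*x = 0 => x* = (y - b)/(2a)
x* = (4.4606 - 5)/(2*8) = -0.0337
f*(4.4606) = (y-b)^2/(4a) = (4.4606 - 5)^2/(4*8)
= 0.291/32 = 0.0091


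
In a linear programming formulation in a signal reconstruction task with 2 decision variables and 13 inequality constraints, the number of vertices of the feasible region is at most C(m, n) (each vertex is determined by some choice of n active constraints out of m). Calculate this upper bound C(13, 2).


Each vertex corresponds to some choice of n active constraints out of m, so the number of vertices is at most C(m, n) = m! / (n!(m-n)!).
m = 13, n = 2
Numerator: 13 * 12
Denominator: 2! = 2
C(13, 2) = 78


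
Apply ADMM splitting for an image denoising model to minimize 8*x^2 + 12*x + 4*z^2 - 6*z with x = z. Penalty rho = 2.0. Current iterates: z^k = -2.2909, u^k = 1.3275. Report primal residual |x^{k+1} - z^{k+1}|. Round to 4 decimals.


ADMM iteration with rho = 2.0, z^k = -2.2909, u^k = 1.3275
Step 1: x-update.
Minimize 8*x^2 + 12*x + (2.0/2)*(x + 2.2909 + 1.3275)^2
FOC: (2*8 + 2.0)*x = -12 + 2.0*(-2.2909 - 1.3275)
x^{k+1} = -1.0687
Step 2: z-update.
Minimize 4*z^2 - 6*z + (2.0/2)*(-1.0687 - z + 1.3275)^2
FOC: (2*4 + 2.0)*z = 6 + 2.0*(-1.0687 + 1.3275)
z^{k+1} = 0.6518
Step 3: u-update.
u^{k+1} = 1.3275 - 1.0687 - 0.6518 = -0.393
Step 4: Primal residual = |-1.0687 - 0.6518| = 1.7205


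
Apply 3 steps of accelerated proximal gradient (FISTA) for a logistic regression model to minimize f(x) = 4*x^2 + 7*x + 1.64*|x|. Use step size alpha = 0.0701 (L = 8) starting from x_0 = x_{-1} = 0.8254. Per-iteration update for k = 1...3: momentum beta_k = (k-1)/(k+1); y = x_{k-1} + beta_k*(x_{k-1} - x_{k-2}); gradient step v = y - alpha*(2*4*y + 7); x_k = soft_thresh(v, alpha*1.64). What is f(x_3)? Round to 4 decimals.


FISTA on f(x) = 4*x^2 + 7*x + 1.64*|x|
L = 8, alpha = 0.0701
Iteration 1: beta = 0.0, y = 0.8254 + 0.0*(0.8254 - 0.8254) = 0.8254
  grad(y) = 13.6032, v = y - alpha*grad = -0.1282
  prox(v) = soft_thresh(-0.1282, 0.115) = -0.0132
Iteration 2: beta = 0.3333, y = -0.0132 + 0.3333*(-0.0132 - 0.8254) = -0.2928
  grad(y) = 4.6579, v = y - alpha*grad = -0.6193
  prox(v) = soft_thresh(-0.6193, 0.115) = -0.5043
Iteration 3: beta = 0.5, y = -0.5043 + 0.5*(-0.5043 + 0.0132) = -0.7499
  grad(y) = 1.0011, v = y - alpha*grad = -0.82
  prox(v) = soft_thresh(-0.82, 0.115) = -0.7051
f(x_3) = 4*(-0.7051)^2 + 7*(-0.7051) + 1.64*|-0.7051| = -1.7907


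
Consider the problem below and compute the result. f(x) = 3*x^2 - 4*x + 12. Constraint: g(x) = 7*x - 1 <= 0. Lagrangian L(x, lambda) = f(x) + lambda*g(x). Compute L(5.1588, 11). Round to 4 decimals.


Step 1: Evaluate f(x).
f(5.1588) = 3*5.1588^2 - 4*5.1588 + 12 = 71.2045
Step 2: Evaluate g(x).
g(5.1588) = 7*5.1588 - 1 = 35.1116
Step 3: Compute Lagrangian.
L = 71.2045 + 11*35.1116 = 457.4321


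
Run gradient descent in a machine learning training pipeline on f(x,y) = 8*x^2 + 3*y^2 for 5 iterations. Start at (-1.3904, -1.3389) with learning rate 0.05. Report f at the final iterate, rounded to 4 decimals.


Gradient descent on f(x,y) = 8*x^2 + 3*y^2.
Starting point: (-1.3904, -1.3389), alpha = 0.05
Step 1: grad_x = 2*8*-1.3904 = -22.2464, grad_y = 2*3*-1.3389 = -8.0334
  x_1 = -1.3904 - 0.05*-22.2464 = -0.2781
  y_1 = -1.3389 - 0.05*-8.0334 = -0.9372
Step 2: grad_x = 2*8*-0.2781 = -4.4493, grad_y = 2*3*-0.9372 = -5.6234
  x_2 = -0.2781 - 0.05*-4.4493 = -0.0556
  y_2 = -0.9372 - 0.05*-5.6234 = -0.6561
Step 3: grad_x = 2*8*-0.0556 = -0.8899, grad_y = 2*3*-0.6561 = -3.9364
  x_3 = -0.0556 - 0.05*-0.8899 = -0.0111
  y_3 = -0.6561 - 0.05*-3.9364 = -0.4592
Step 4: grad_x = 2*8*-0.0111 = -0.178, grad_y = 2*3*-0.4592 = -2.7555
  x_4 = -0.0111 - 0.05*-0.178 = -0.0022
  y_4 = -0.4592 - 0.05*-2.7555 = -0.3215
Step 5: grad_x = 2*8*-0.0022 = -0.0356, grad_y = 2*3*-0.3215 = -1.9288
  x_5 = -0.0022 - 0.05*-0.0356 = -0.0004
  y_5 = -0.3215 - 0.05*-1.9288 = -0.225
f(-0.0004, -0.225) = 8*(-0.0004)^2 + 3*(-0.225)^2 = 0.1519


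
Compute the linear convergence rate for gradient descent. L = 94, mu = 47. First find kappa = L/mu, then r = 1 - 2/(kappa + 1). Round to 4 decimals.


Step 1: Compute the condition number.
kappa = L/mu = 94/47 = 2.0
Step 2: Compute the convergence rate.
r = 1 - 2/(kappa + 1) = 1 - 2*mu/(L + mu) = (L - mu)/(L + mu) = 47/141 = 0.3333


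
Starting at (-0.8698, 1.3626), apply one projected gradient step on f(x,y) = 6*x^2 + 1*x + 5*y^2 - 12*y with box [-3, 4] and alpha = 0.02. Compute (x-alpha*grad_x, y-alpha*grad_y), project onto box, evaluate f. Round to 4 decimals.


Step 1: Compute gradient at (-0.8698, 1.3626).
grad_x = 2*6*-0.8698 + 1 = -9.4376
grad_y = 2*5*1.3626 - 12 = 1.626
Step 2: Gradient step.
x_raw = -0.8698 - 0.02*-9.4376 = -0.681
y_raw = 1.3626 - 0.02*1.626 = 1.3301
Step 3: Project onto [-3, 4].
x_proj = clip(-0.681) = -0.681
y_proj = clip(1.3301) = 1.3301
Step 4: Evaluate f.
f(-0.681, 1.3301) = -5.0135


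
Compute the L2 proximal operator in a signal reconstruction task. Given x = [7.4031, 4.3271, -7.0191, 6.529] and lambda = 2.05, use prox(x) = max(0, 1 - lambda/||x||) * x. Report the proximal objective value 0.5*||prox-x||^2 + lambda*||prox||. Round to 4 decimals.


Step 1: Compute ||x||.
||x|| = 12.8618
Step 2: Compute scaling factor.
scale = max(0, 1 - 2.05/12.8618) = 0.8406
Step 3: prox(x) = [6.2231, 3.6374, -5.9003, 5.4884]
||prox(x)|| = 10.8118
Step 4: Proximal objective.
0.5*||prox-x||^2 = 2.1013
lambda*||prox|| = 22.1642
Total = 24.2654


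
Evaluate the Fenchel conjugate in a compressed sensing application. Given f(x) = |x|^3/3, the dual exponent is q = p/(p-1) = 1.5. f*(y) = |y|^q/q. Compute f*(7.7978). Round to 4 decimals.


The conjugate exponent q satisfies 1/p + 1/q = 1.
p = 3, so q = 3/(3 - 1) = 1.5
|y|^q = 7.7978^1.5 = 21.775
f*(7.7978) = 21.775 / 1.5 = 14.5167


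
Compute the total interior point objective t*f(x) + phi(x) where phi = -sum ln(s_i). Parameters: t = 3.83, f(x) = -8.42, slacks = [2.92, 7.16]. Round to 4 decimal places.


Step 1: Compute log-barrier.
ln values: [1.0716, 1.9685]
phi = -(1.0716 + 1.9685) = -3.0401
Step 2: Compute augmented objective.
t*f(x) = 3.83*-8.42 = -32.2486
Total = -32.2486 - 3.0401 = -35.2887


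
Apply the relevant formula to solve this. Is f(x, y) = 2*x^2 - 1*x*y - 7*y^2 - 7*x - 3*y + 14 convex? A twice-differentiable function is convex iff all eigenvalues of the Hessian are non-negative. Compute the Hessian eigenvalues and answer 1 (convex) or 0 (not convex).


The Hessian of f(x,y) = 2*x^2 - 1*x*y - 7*y^2 - 7*x - 3*y + 14 is:
H = [[4, -1], [-1, -14]]
Trace = 4 - 14 = -10
Determinant = 4*-14 - (-1)^2 = -57
Discriminant = (-10)^2 - 4*-57 = 328.0
Eigenvalues: lambda_1 = -14.0554, lambda_2 = 4.0554
The function is not convex.

0


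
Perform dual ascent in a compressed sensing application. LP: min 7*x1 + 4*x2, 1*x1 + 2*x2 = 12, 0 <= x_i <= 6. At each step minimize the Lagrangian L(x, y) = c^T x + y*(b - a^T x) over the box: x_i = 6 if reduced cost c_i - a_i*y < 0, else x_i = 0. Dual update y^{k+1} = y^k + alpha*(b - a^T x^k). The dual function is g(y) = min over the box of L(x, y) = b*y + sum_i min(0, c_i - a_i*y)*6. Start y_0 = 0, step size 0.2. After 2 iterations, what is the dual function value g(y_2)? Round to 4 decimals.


Dual ascent for LP: min 7*x1 + 4*x2, 1*x1 + 2*x2 = 12, 0 <= x_i <= 6
Step 1: y^k = 0.0, reduced costs: (7.0, 4.0)
  x^k = (0.0, 0.0), subgradient = b - a^T x = 12.0
  y^{k+1} = 0.0 + 0.2*12.0 = 2.4
Step 2: y^k = 2.4, reduced costs: (4.6, -0.8)
  x^k = (0.0, 6.0), subgradient = b - a^T x = 0.0
  y^{k+1} = 2.4 + 0.2*0.0 = 2.4
Dual objective at y_2 = 2.4: reduced costs (4.6, -0.8), box minimizer x = (0.0, 6.0)
g(y_2) = b*y + (c1 - a1*y)*x1 + (c2 - a2*y)*x2 = 12*2.4 + 4.6*0.0 + (-0.8)*6.0 = 28.8 + 0.0 - 4.8 = 24.0


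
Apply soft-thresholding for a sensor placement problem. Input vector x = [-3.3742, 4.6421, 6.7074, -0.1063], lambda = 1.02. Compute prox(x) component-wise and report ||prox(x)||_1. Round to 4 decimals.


Soft-thresholding with lambda = 1.02:
prox(-3.3742) = sign(-3.3742)*max(|-3.3742| - 1.02, 0) = -2.3542
prox(4.6421) = sign(4.6421)*max(|4.6421| - 1.02, 0) = 3.6221
prox(6.7074) = sign(6.7074)*max(|6.7074| - 1.02, 0) = 5.6874
prox(-0.1063) = sign(-0.1063)*max(|-0.1063| - 1.02, 0) = 0.0
prox(x) = [-2.3542, 3.6221, 5.6874, 0.0]
||prox(x)||_1 = 2.3542 + 3.6221 + 5.6874 + 0.0 = 11.6637


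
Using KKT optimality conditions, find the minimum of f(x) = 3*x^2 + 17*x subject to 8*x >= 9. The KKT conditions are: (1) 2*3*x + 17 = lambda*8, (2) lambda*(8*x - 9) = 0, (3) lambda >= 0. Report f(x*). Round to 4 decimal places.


Step 1: Try lambda = 0 (constraint inactive).
x_unc = -17/(2*3) = -2.8333
Check: 8*-2.8333 = -22.6664 < 9 -- violated!
Step 2: Constraint must be active: 8*x = 9
x* = 9/8 = 1.125
lambda = (2*3*1.125 + 17)/8 = 2.9688
Step 3: Compute optimal value.
f(x*) = 3*1.125^2 + 17*1.125 = 22.9219


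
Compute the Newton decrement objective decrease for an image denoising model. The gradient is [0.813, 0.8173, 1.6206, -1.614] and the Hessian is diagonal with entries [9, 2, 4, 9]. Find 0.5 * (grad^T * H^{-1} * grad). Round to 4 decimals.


Step 1: H is diagonal, so H^(-1) * g = [0.0903, 0.4087, 0.4052, -0.1793].
Step 2: g^T H^(-1) g = sum_i g_i^2 / H_ii
  = (0.813)^2/9 + (0.8173)^2/2 + (1.6206)^2/4 + (-1.614)^2/9
  = 0.0734 + 0.334 + 0.6566 + 0.2894 = 1.3535
Step 3: Objective decrease = 0.5 * g^T H^(-1) g = 0.6767


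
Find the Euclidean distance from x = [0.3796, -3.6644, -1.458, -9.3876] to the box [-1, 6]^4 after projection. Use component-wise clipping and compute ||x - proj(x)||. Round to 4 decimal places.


Project each component onto [-1, 6].
clip(0.3796) = 0.3796, clip(-3.6644) = -1.0, clip(-1.458) = -1.0, clip(-9.3876) = -1.0
Projection = [0.3796, -1.0, -1.0, -1.0]
Squared diffs: [0.0, 7.099, 0.2098, 70.3518]
Distance = sqrt(77.6606) = 8.8125


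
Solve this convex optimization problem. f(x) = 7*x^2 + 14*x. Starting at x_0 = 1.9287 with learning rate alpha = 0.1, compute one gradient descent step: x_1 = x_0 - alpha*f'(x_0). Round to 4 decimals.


We compute the gradient at x_0 and apply the update.
f'(x) = 14*x + 14
f'(1.9287) = 14*1.9287 + 14 = 41.0018
x_1 = 1.9287 - 0.1*41.0018 = -2.1715


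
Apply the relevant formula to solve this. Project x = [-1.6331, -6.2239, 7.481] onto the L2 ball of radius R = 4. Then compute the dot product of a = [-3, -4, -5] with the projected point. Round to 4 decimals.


Step 1: Compute ||x|| (intermediates to 6 decimals).
||x|| = sqrt((-1.6331)^2 + (-6.2239)^2 + 7.481^2) = 9.867589
Step 2: Project.
Since ||x|| > R, scale = R/||x|| = 4/9.867589 = 0.405368, proj(x) = scale * x
proj(x) = [-0.662006, -2.52297, 3.032558]
Step 3: Dot product.
a^T * proj(x) = -3*(-0.662006) - 4*(-2.52297) - 5*3.032558 = -3.0849


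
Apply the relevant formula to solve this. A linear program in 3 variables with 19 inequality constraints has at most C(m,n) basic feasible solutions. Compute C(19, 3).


Each vertex corresponds to some choice of n active constraints out of m, so the number of vertices is at most C(m, n) = m! / (n!(m-n)!).
m = 19, n = 3
Numerator: 19 * 18 * 17
Denominator: 3! = 6
C(19, 3) = 969


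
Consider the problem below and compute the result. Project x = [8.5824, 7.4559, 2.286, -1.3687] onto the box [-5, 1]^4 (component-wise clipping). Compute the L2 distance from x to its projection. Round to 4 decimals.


Project each component onto [-5, 1].
clip(8.5824) = 1.0, clip(7.4559) = 1.0, clip(2.286) = 1.0, clip(-1.3687) = -1.3687
Projection = [1.0, 1.0, 1.0, -1.3687]
Squared diffs: [57.4928, 41.6786, 1.6538, 0.0]
Distance = sqrt(100.8252) = 10.0412


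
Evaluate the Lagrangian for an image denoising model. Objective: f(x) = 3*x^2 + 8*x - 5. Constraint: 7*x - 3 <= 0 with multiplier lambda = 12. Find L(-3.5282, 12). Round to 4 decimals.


Step 1: Evaluate f(x).
f(-3.5282) = 3*(-3.5282)^2 + 8*(-3.5282) - 5 = 4.119
Step 2: Evaluate g(x).
g(-3.5282) = 7*-3.5282 - 3 = -27.6974
Step 3: Compute Lagrangian.
L = 4.119 + 12*-27.6974 = -328.2498


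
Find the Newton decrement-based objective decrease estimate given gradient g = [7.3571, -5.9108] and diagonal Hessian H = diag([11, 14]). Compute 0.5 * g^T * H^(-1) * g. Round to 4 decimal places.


Step 1: H is diagonal, so H^(-1) * g = [0.6688, -0.4222].
Step 2: g^T H^(-1) g = sum_i g_i^2 / H_ii
  = (7.3571)^2/11 + (-5.9108)^2/14
  = 4.9206 + 2.4955 = 7.4162
Step 3: Objective decrease = 0.5 * g^T H^(-1) g = 3.7081


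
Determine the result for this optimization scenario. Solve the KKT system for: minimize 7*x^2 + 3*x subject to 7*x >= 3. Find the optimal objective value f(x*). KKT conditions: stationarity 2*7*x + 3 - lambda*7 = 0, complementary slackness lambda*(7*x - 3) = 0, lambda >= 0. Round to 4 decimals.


Step 1: Try lambda = 0 (constraint inactive).
x_unc = -3/(2*7) = -0.2143
Check: 7*-0.2143 = -1.5001 < 3 -- violated!
Step 2: Constraint must be active: 7*x = 3
x* = 3/7 = 0.4286 (rounded; the exact value 3/7 is used below)
lambda = (2*7*(3/7) + 3)/7 = 1.2857
Step 3: Compute optimal value.
f(x*) = 7*(3/7)^2 + 3*(3/7) = 2.5714


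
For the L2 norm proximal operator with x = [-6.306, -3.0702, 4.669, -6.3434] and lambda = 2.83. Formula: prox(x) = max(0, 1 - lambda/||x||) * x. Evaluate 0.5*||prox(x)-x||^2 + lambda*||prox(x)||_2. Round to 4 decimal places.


Step 1: Compute ||x||.
||x|| = 10.5466
Step 2: Compute scaling factor.
scale = max(0, 1 - 2.83/10.5466) = 0.7317
Step 3: prox(x) = [-4.6139, -2.2464, 3.4161, -4.6413]
||prox(x)|| = 7.7166
Step 4: Proximal objective.
0.5*||prox-x||^2 = 4.0045
lambda*||prox|| = 21.838
Total = 25.8423


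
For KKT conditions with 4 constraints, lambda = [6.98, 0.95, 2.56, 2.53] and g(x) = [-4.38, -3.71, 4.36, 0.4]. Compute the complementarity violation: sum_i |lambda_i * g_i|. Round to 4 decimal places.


KKT complementary slackness check:
lambda_1 * g_1 = 6.98 * -4.38 = -30.5724
lambda_2 * g_2 = 0.95 * -3.71 = -3.5245
lambda_3 * g_3 = 2.56 * 4.36 = 11.1616
lambda_4 * g_4 = 2.53 * 0.4 = 1.012
Total violation = 30.5724 + 3.5245 + 11.1616 + 1.012 = 46.2705


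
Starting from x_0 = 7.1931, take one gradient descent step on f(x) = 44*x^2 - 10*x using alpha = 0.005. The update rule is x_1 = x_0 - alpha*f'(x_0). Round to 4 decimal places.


We compute the gradient at x_0 and apply the update.
f'(x) = 88*x - 10
f'(7.1931) = 88*7.1931 - 10 = 622.9928
x_1 = 7.1931 - 0.005*622.9928 = 4.0781


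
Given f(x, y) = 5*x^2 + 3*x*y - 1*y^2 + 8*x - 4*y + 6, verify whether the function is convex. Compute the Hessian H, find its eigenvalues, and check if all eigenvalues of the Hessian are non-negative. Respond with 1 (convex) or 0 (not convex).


The Hessian of f(x,y) = 5*x^2 + 3*x*y - 1*y^2 + 8*x - 4*y + 6 is:
H = [[10, 3], [3, -2]]
Trace = 10 - 2 = 8
Determinant = 10*-2 - (3)^2 = -29
Discriminant = (8)^2 - 4*-29 = 180.0
Eigenvalues: lambda_1 = -2.7082, lambda_2 = 10.7082
The function is not convex.

0


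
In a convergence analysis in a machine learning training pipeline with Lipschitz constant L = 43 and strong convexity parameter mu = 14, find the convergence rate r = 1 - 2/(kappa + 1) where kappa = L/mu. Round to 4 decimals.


Step 1: Compute the condition number.
kappa = L/mu = 43/14 = 3.0714
Step 2: Compute the convergence rate.
r = 1 - 2/(kappa + 1) = 1 - 2*mu/(L + mu) = (L - mu)/(L + mu) = 29/57 = 0.5088


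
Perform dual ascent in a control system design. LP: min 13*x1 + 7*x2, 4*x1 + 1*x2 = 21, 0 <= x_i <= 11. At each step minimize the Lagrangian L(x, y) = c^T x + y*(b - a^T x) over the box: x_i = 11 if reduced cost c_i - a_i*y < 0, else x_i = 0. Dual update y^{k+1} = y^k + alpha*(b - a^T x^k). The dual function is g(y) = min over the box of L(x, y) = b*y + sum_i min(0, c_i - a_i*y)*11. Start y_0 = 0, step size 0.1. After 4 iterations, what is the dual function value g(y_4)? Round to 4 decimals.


Dual ascent for LP: min 13*x1 + 7*x2, 4*x1 + 1*x2 = 21, 0 <= x_i <= 11
Step 1: y^k = 0.0, reduced costs: (13.0, 7.0)
  x^k = (0.0, 0.0), subgradient = b - a^T x = 21.0
  y^{k+1} = 0.0 + 0.1*21.0 = 2.1
Step 2: y^k = 2.1, reduced costs: (4.6, 4.9)
  x^k = (0.0, 0.0), subgradient = b - a^T x = 21.0
  y^{k+1} = 2.1 + 0.1*21.0 = 4.2
Step 3: y^k = 4.2, reduced costs: (-3.8, 2.8)
  x^k = (11.0, 0.0), subgradient = b - a^T x = -23.0
  y^{k+1} = 4.2 + 0.1*-23.0 = 1.9
Step 4: y^k = 1.9, reduced costs: (5.4, 5.1)
  x^k = (0.0, 0.0), subgradient = b - a^T x = 21.0
  y^{k+1} = 1.9 + 0.1*21.0 = 4.0
Dual objective at y_4 = 4.0: reduced costs (-3.0, 3.0), box minimizer x = (11.0, 0.0)
g(y_4) = b*y + (c1 - a1*y)*x1 + (c2 - a2*y)*x2 = 21*4.0 + (-3.0)*11.0 + 3.0*0.0 = 84.0 - 33.0 + 0.0 = 51.0


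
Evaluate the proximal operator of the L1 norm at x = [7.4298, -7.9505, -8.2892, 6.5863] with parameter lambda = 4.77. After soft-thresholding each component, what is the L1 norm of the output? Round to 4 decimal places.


Soft-thresholding with lambda = 4.77:
prox(7.4298) = sign(7.4298)*max(|7.4298| - 4.77, 0) = 2.6598
prox(-7.9505) = sign(-7.9505)*max(|-7.9505| - 4.77, 0) = -3.1805
prox(-8.2892) = sign(-8.2892)*max(|-8.2892| - 4.77, 0) = -3.5192
prox(6.5863) = sign(6.5863)*max(|6.5863| - 4.77, 0) = 1.8163
prox(x) = [2.6598, -3.1805, -3.5192, 1.8163]
||prox(x)||_1 = 2.6598 + 3.1805 + 3.5192 + 1.8163 = 11.1758


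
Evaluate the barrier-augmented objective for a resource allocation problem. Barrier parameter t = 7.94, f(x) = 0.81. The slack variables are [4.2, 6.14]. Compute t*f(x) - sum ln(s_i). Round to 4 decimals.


Step 1: Compute log-barrier.
ln values: [1.4351, 1.8148]
phi = -(1.4351 + 1.8148) = -3.2499
Step 2: Compute augmented objective.
t*f(x) = 7.94*0.81 = 6.4314
Total = 6.4314 - 3.2499 = 3.1815


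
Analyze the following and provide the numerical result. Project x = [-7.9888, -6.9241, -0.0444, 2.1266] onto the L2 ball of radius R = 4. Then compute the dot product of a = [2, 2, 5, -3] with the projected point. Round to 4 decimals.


Step 1: Compute ||x|| (intermediates to 6 decimals).
||x|| = sqrt((-7.9888)^2 + (-6.9241)^2 + (-0.0444)^2 + 2.1266^2) = 10.783714
Step 2: Project.
Since ||x|| > R, scale = R/||x|| = 4/10.783714 = 0.37093, proj(x) = scale * x
proj(x) = [-2.963286, -2.568356, -0.016469, 0.78882]
Step 3: Dot product.
a^T * proj(x) = 2*(-2.963286) + 2*(-2.568356) + 5*(-0.016469) - 3*0.78882 = -13.5121


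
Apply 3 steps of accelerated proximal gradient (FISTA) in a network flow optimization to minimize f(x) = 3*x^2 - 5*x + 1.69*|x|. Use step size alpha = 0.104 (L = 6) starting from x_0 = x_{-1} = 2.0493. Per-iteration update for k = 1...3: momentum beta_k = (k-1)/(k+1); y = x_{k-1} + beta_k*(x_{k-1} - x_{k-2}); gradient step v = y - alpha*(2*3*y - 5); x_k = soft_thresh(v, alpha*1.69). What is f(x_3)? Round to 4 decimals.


FISTA on f(x) = 3*x^2 - 5*x + 1.69*|x|
L = 6, alpha = 0.104
Iteration 1: beta = 0.0, y = 2.0493 + 0.0*(2.0493 - 2.0493) = 2.0493
  grad(y) = 7.2958, v = y - alpha*grad = 1.2905
  prox(v) = soft_thresh(1.2905, 0.1758) = 1.1148
Iteration 2: beta = 0.3333, y = 1.1148 + 0.3333*(1.1148 - 2.0493) = 0.8033
  grad(y) = -0.1804, v = y - alpha*grad = 0.822
  prox(v) = soft_thresh(0.822, 0.1758) = 0.6463
Iteration 3: beta = 0.5, y = 0.6463 + 0.5*(0.6463 - 1.1148) = 0.412
  grad(y) = -2.5279, v = y - alpha*grad = 0.6749
  prox(v) = soft_thresh(0.6749, 0.1758) = 0.4992
f(x_3) = 3*0.4992^2 - 5*0.4992 + 1.69*|0.4992| = -0.9047
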